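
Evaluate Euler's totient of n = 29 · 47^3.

φ(3010867) = 3010867 · (1 − 1/29) · (1 − 1/47)
       = 3010867 · 1288/1363 = 2845192.

2845192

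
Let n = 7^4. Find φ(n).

φ(2401) = 2401 · (1 − 1/7)
       = 2401 · 6/7 = 2058.

2058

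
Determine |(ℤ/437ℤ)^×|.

437 = 19 * 23.
φ(19) = 19 − 1 = 18.
φ(23) = 23 − 1 = 22.
Since φ is multiplicative, φ(437) = 18 · 22 = 396.

396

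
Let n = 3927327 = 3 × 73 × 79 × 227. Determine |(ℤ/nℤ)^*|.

φ(3) = 3 − 1 = 2.
φ(73) = 73 − 1 = 72.
φ(79) = 79 − 1 = 78.
φ(227) = 227 − 1 = 226.
Multiply: 2 · 72 · 78 · 226 = 2538432.

2538432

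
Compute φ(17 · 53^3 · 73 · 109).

18173196288

φ(20138442913) = 20138442913 · (1 − 1/17) · (1 − 1/53) · (1 − 1/73) · (1 − 1/109)
       = 20138442913 · 6469632/7169257 = 18173196288.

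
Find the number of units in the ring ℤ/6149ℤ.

First factor: 6149 = 11 * 13 * 43.
φ(6149) = 6149 · (1 − 1/11) · (1 − 1/13) · (1 − 1/43)
       = 6149 · 5040/6149 = 5040.

5040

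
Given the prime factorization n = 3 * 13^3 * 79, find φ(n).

316368

φ(3) = 3 − 1 = 2.
φ(13^3) = 13^2·(13−1) = 169·12 = 2028.
φ(79) = 79 − 1 = 78.
φ(520689) = 2 × 2028 × 78 = 316368.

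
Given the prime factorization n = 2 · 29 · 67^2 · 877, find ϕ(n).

φ(2) = 2 − 1 = 1.
φ(29) = 29 − 1 = 28.
φ(67^2) = 67^1·(67−1) = 67·66 = 4422.
φ(877) = 877 − 1 = 876.
φ(228337474) = 1 × 28 × 4422 × 876 = 108462816.

108462816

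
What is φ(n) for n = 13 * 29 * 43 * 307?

4318272

φ(4976777) = 4976777 · (1 − 1/13) · (1 − 1/29) · (1 − 1/43) · (1 − 1/307)
       = 4976777 · 4318272/4976777 = 4318272.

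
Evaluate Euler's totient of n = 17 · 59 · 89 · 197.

16006144

φ(17585599) = 17585599 · (1 − 1/17) · (1 − 1/59) · (1 − 1/89) · (1 − 1/197)
       = 17585599 · 16006144/17585599 = 16006144.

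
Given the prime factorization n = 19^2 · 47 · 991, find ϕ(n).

φ(19^2) = 19^1·(19−1) = 19·18 = 342.
φ(47) = 47 − 1 = 46.
φ(991) = 991 − 1 = 990.
φ(16814297) = 342 × 46 × 990 = 15574680.

15574680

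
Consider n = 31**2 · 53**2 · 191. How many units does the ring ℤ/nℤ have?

486985200

φ(515594759) = 515594759 · (1 − 1/31) · (1 − 1/53) · (1 − 1/191)
       = 515594759 · 296400/313813 = 486985200.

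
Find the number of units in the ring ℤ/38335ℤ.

Prime factorization: 38335 = 5 · 11 · 17 · 41.
φ(38335) = 38335 · (1 − 1/5) · (1 − 1/11) · (1 − 1/17) · (1 − 1/41)
       = 38335 · 25600/38335 = 25600.

25600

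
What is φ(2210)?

768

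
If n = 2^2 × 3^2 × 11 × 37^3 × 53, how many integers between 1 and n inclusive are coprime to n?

307532160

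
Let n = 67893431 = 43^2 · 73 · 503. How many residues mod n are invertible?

65276064

φ(43^2) = 43^2 − 43^1 = 1849 − 43 = 1806.
φ(73) = 73 − 1 = 72.
φ(503) = 503 − 1 = 502.
Multiply: 1806 · 72 · 502 = 65276064.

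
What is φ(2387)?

1800

2387 = 7 * 11 * 31.
φ(2387) = 2387 · (1 − 1/7) · (1 − 1/11) · (1 − 1/31)
       = 2387 · 1800/2387 = 1800.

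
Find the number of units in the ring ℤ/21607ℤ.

19200

21607 = 17 · 31 · 41.
φ(21607) = 21607 · (1 − 1/17) · (1 − 1/31) · (1 − 1/41)
       = 21607 · 19200/21607 = 19200.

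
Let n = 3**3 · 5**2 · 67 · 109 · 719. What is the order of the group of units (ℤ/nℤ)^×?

1842445440

φ(3544328475) = 3544328475 · (1 − 1/3) · (1 − 1/5) · (1 − 1/67) · (1 − 1/109) · (1 − 1/719)
       = 3544328475 · 40943232/78762855 = 1842445440.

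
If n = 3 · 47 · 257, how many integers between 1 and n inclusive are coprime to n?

23552

φ(3) = 3 − 1 = 2.
φ(47) = 47 − 1 = 46.
φ(257) = 257 − 1 = 256.
φ(36237) = 2 × 46 × 256 = 23552.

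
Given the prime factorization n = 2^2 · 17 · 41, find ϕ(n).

1280

φ(2^2) = 2^1·(2−1) = 2·1 = 2.
φ(17) = 17 − 1 = 16.
φ(41) = 41 − 1 = 40.
φ(2788) = 2 × 16 × 40 = 1280.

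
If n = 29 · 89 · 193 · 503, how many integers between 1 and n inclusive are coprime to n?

φ(29) = 29 − 1 = 28.
φ(89) = 89 − 1 = 88.
φ(193) = 193 − 1 = 192.
φ(503) = 503 − 1 = 502.
φ(250560899) = 28 × 88 × 192 × 502 = 237490176.

237490176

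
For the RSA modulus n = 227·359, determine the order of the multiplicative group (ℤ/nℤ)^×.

φ(n) = (p − 1)(q − 1) = (227−1)(359−1) = 226·358 = 80908.

80908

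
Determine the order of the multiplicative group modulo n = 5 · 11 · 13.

480

φ(715) = 715 · (1 − 1/5) · (1 − 1/11) · (1 − 1/13)
       = 715 · 480/715 = 480.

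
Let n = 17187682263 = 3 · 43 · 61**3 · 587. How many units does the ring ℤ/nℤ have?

10989750240

φ(17187682263) = 17187682263 · (1 − 1/3) · (1 − 1/43) · (1 − 1/61) · (1 − 1/587)
       = 17187682263 · 2953440/4619103 = 10989750240.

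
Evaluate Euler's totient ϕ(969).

576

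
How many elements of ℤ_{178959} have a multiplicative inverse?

98560

First factor: 178959 = 3 * 11^2 * 17 * 29.
φ(3) = 3 − 1 = 2.
φ(11^2) = 11^1·(11−1) = 11·10 = 110.
φ(17) = 17 − 1 = 16.
φ(29) = 29 − 1 = 28.
Multiply: 2 · 110 · 16 · 28 = 98560.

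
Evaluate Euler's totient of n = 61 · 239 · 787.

11224080

φ(11473673) = 11473673 · (1 − 1/61) · (1 − 1/239) · (1 − 1/787)
       = 11473673 · 11224080/11473673 = 11224080.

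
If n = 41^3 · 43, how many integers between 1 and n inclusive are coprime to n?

2824080

φ(41^3) = 41^3 − 41^2 = 68921 − 1681 = 67240.
φ(43) = 43 − 1 = 42.
Since φ is multiplicative, φ(2963603) = 67240 · 42 = 2824080.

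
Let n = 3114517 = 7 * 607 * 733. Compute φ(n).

2661552

φ(7) = 7 − 1 = 6.
φ(607) = 607 − 1 = 606.
φ(733) = 733 − 1 = 732.
Multiply: 6 · 606 · 732 = 2661552.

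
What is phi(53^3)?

146068

φ(53^3) = 53^3 − 53^2 = 148877 − 2809 = 146068.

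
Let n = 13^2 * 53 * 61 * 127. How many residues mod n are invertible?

φ(69389879) = 69389879 · (1 − 1/13) · (1 − 1/53) · (1 − 1/61) · (1 − 1/127)
       = 69389879 · 4717440/5337683 = 61326720.

61326720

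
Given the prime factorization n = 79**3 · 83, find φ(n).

39917436

φ(79^3) = 79^2·(79−1) = 6241·78 = 486798.
φ(83) = 83 − 1 = 82.
φ(40922237) = 486798 × 82 = 39917436.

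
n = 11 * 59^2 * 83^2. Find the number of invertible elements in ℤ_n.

232901320

φ(263786699) = 263786699 · (1 − 1/11) · (1 − 1/59) · (1 − 1/83)
       = 263786699 · 47560/53867 = 232901320.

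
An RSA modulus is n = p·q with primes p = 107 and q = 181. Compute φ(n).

φ(107) = 107 − 1 = 106.
φ(181) = 181 − 1 = 180.
φ(19367) = 106 × 180 = 19080.

19080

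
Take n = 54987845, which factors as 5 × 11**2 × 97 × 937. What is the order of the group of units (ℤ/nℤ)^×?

φ(5) = 5 − 1 = 4.
φ(11^2) = 11^2 − 11^1 = 121 − 11 = 110.
φ(97) = 97 − 1 = 96.
φ(937) = 937 − 1 = 936.
Since φ is multiplicative, φ(54987845) = 4 · 110 · 96 · 936 = 39536640.

39536640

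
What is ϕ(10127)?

10127 = 13 · 19 · 41.
φ(13) = 13 − 1 = 12.
φ(19) = 19 − 1 = 18.
φ(41) = 41 − 1 = 40.
φ(10127) = 12 × 18 × 40 = 8640.

8640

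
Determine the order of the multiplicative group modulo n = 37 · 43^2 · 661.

42910560

φ(37) = 37 − 1 = 36.
φ(43^2) = 43^2 − 43^1 = 1849 − 43 = 1806.
φ(661) = 661 − 1 = 660.
φ(45220993) = 36 × 1806 × 660 = 42910560.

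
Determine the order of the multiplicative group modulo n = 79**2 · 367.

2255292

φ(79^2) = 79^1·(79−1) = 79·78 = 6162.
φ(367) = 367 − 1 = 366.
Since φ is multiplicative, φ(2290447) = 6162 · 366 = 2255292.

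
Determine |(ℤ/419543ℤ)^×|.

354816

419543 = 17 * 23 * 29 * 37.
φ(17) = 17 − 1 = 16.
φ(23) = 23 − 1 = 22.
φ(29) = 29 − 1 = 28.
φ(37) = 37 − 1 = 36.
Multiply: 16 · 22 · 28 · 36 = 354816.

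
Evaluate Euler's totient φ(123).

80

Factor 123: 123 = 3 × 41.
φ(3) = 3 − 1 = 2.
φ(41) = 41 − 1 = 40.
φ(123) = 2 × 40 = 80.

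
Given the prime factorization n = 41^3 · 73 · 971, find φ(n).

4696041600

φ(4885327243) = 4885327243 · (1 − 1/41) · (1 − 1/73) · (1 − 1/971)
       = 4885327243 · 2793600/2906203 = 4696041600.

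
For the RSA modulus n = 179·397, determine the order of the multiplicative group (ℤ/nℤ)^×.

For distinct primes, φ(pq) = (p−1)(q−1) = 178 × 396 = 70488.

70488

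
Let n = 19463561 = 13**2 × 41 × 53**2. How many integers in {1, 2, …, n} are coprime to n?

φ(19463561) = 19463561 · (1 − 1/13) · (1 − 1/41) · (1 − 1/53)
       = 19463561 · 24960/28249 = 17197440.

17197440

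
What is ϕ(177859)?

142560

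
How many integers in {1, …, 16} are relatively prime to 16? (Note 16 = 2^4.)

φ(16) = 16 · (1 − 1/2)
       = 16 · 1/2 = 8.

8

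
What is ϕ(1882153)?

1415232

Factor 1882153: 1882153 = 7 × 13^2 × 37 × 43.
φ(1882153) = 1882153 · (1 − 1/7) · (1 − 1/13) · (1 − 1/37) · (1 − 1/43)
       = 1882153 · 108864/144781 = 1415232.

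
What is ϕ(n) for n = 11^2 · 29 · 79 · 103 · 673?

16467010560

φ(19215989309) = 19215989309 · (1 − 1/11) · (1 − 1/29) · (1 − 1/79) · (1 − 1/103) · (1 − 1/673)
       = 19215989309 · 1497000960/1746908119 = 16467010560.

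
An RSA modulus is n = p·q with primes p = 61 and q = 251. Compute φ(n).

15000

φ(15311) = 15311 · (1 − 1/61) · (1 − 1/251)
       = 15311 · 15000/15311 = 15000.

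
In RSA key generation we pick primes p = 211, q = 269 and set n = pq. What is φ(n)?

56280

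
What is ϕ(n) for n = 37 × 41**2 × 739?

φ(45963583) = 45963583 · (1 − 1/37) · (1 − 1/41) · (1 − 1/739)
       = 45963583 · 1062720/1121063 = 43571520.

43571520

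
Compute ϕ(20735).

Factor 20735: 20735 = 5 * 11 * 13 * 29.
φ(5) = 5 − 1 = 4.
φ(11) = 11 − 1 = 10.
φ(13) = 13 − 1 = 12.
φ(29) = 29 − 1 = 28.
Since φ is multiplicative, φ(20735) = 4 · 10 · 12 · 28 = 13440.

13440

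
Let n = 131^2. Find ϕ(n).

φ(131^2) = 131^1·(131−1) = 131·130 = 17030.

17030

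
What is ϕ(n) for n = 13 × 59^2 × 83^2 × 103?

28507121568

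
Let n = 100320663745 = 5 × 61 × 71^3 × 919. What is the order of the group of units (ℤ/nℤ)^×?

φ(5) = 5 − 1 = 4.
φ(61) = 61 − 1 = 60.
φ(71^3) = 71^2·(71−1) = 5041·70 = 352870.
φ(919) = 919 − 1 = 918.
Since φ is multiplicative, φ(100320663745) = 4 · 60 · 352870 · 918 = 77744318400.

77744318400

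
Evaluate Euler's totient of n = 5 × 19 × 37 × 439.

φ(5) = 5 − 1 = 4.
φ(19) = 19 − 1 = 18.
φ(37) = 37 − 1 = 36.
φ(439) = 439 − 1 = 438.
Multiply: 4 · 18 · 36 · 438 = 1135296.

1135296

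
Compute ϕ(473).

420

473 = 11 × 43.
φ(473) = 473 · (1 − 1/11) · (1 − 1/43)
       = 473 · 420/473 = 420.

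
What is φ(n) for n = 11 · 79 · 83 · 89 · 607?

3410858880

φ(3896516921) = 3896516921 · (1 − 1/11) · (1 − 1/79) · (1 − 1/83) · (1 − 1/89) · (1 − 1/607)
       = 3896516921 · 3410858880/3896516921 = 3410858880.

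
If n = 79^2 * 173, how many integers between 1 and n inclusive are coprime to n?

φ(1079693) = 1079693 · (1 − 1/79) · (1 − 1/173)
       = 1079693 · 13416/13667 = 1059864.

1059864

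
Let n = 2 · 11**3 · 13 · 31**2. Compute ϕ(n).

13503600

φ(33256366) = 33256366 · (1 − 1/2) · (1 − 1/11) · (1 − 1/13) · (1 − 1/31)
       = 33256366 · 3600/8866 = 13503600.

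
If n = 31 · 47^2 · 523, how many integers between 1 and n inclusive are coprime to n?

φ(31) = 31 − 1 = 30.
φ(47^2) = 47^1·(47−1) = 47·46 = 2162.
φ(523) = 523 − 1 = 522.
Multiply: 30 · 2162 · 522 = 33856920.

33856920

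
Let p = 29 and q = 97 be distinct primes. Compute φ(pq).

φ(n) = (p − 1)(q − 1) = (29−1)(97−1) = 28·96 = 2688.

2688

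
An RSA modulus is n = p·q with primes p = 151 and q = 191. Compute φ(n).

φ(28841) = 28841 · (1 − 1/151) · (1 − 1/191)
       = 28841 · 28500/28841 = 28500.

28500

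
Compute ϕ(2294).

1080

Prime factorization: 2294 = 2 · 31 · 37.
φ(2) = 2 − 1 = 1.
φ(31) = 31 − 1 = 30.
φ(37) = 37 − 1 = 36.
Multiply: 1 · 30 · 36 = 1080.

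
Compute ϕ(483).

264

First factor: 483 = 3 * 7 * 23.
φ(483) = 483 · (1 − 1/3) · (1 − 1/7) · (1 − 1/23)
       = 483 · 264/483 = 264.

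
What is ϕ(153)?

96

153 = 3^2 · 17.
φ(3^2) = 3^1·(3−1) = 3·2 = 6.
φ(17) = 17 − 1 = 16.
Since φ is multiplicative, φ(153) = 6 · 16 = 96.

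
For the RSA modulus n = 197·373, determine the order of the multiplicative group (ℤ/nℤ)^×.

φ(73481) = 73481 · (1 − 1/197) · (1 − 1/373)
       = 73481 · 72912/73481 = 72912.

72912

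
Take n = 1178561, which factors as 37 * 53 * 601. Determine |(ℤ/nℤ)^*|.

φ(1178561) = 1178561 · (1 − 1/37) · (1 − 1/53) · (1 − 1/601)
       = 1178561 · 1123200/1178561 = 1123200.

1123200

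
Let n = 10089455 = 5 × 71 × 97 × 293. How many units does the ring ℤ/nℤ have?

7848960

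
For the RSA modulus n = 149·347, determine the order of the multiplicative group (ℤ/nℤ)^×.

51208

φ(149) = 149 − 1 = 148.
φ(347) = 347 − 1 = 346.
Since φ is multiplicative, φ(51703) = 148 · 346 = 51208.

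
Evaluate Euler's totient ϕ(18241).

16128

Prime factorization: 18241 = 17 · 29 · 37.
φ(17) = 17 − 1 = 16.
φ(29) = 29 − 1 = 28.
φ(37) = 37 − 1 = 36.
Multiply: 16 · 28 · 36 = 16128.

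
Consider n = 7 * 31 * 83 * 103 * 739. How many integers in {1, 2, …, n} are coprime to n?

1111073760

φ(1370943287) = 1370943287 · (1 − 1/7) · (1 − 1/31) · (1 − 1/83) · (1 − 1/103) · (1 − 1/739)
       = 1370943287 · 1111073760/1370943287 = 1111073760.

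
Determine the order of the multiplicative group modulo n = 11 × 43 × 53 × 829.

18083520

φ(11) = 11 − 1 = 10.
φ(43) = 43 − 1 = 42.
φ(53) = 53 − 1 = 52.
φ(829) = 829 − 1 = 828.
Since φ is multiplicative, φ(20782201) = 10 · 42 · 52 · 828 = 18083520.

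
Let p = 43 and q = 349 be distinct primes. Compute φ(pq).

For distinct primes, φ(pq) = (p−1)(q−1) = 42 × 348 = 14616.

14616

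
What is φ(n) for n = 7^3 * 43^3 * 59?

1324224216

φ(7^3) = 7^3 − 7^2 = 343 − 49 = 294.
φ(43^3) = 43^2·(43−1) = 1849·42 = 77658.
φ(59) = 59 − 1 = 58.
Since φ is multiplicative, φ(1608983159) = 294 · 77658 · 58 = 1324224216.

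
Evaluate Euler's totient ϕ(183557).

183557 = 11^2 * 37 * 41.
φ(11^2) = 11^2 − 11^1 = 121 − 11 = 110.
φ(37) = 37 − 1 = 36.
φ(41) = 41 − 1 = 40.
Since φ is multiplicative, φ(183557) = 110 · 36 · 40 = 158400.

158400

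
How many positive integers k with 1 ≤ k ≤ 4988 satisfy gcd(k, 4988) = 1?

2352

Factor 4988: 4988 = 2^2 · 29 · 43.
φ(2^2) = 2^2 − 2^1 = 4 − 2 = 2.
φ(29) = 29 − 1 = 28.
φ(43) = 43 − 1 = 42.
Since φ is multiplicative, φ(4988) = 2 · 28 · 42 = 2352.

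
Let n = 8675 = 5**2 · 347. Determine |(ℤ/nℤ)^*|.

φ(5^2) = 5^2 − 5^1 = 25 − 5 = 20.
φ(347) = 347 − 1 = 346.
φ(8675) = 20 × 346 = 6920.

6920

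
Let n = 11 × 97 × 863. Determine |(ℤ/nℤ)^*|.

φ(920821) = 920821 · (1 − 1/11) · (1 − 1/97) · (1 − 1/863)
       = 920821 · 827520/920821 = 827520.

827520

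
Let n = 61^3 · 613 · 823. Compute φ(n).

112314068640

φ(114511687519) = 114511687519 · (1 − 1/61) · (1 − 1/613) · (1 − 1/823)
       = 114511687519 · 30183840/30774439 = 112314068640.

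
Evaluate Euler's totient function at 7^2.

φ(7^2) = 7^1·(7−1) = 7·6 = 42.

42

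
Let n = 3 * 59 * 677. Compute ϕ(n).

78416

φ(119829) = 119829 · (1 − 1/3) · (1 − 1/59) · (1 − 1/677)
       = 119829 · 78416/119829 = 78416.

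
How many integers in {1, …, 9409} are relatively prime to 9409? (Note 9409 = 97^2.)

φ(9409) = 9409 · (1 − 1/97)
       = 9409 · 96/97 = 9312.

9312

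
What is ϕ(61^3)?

223260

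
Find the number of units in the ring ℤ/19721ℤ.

17280

Factor 19721: 19721 = 13 · 37 · 41.
φ(13) = 13 − 1 = 12.
φ(37) = 37 − 1 = 36.
φ(41) = 41 − 1 = 40.
Since φ is multiplicative, φ(19721) = 12 · 36 · 40 = 17280.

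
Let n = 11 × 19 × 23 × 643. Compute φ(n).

2542320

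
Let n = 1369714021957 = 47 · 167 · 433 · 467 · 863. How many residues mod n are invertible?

1325082288384

φ(1369714021957) = 1369714021957 · (1 − 1/47) · (1 − 1/167) · (1 − 1/433) · (1 − 1/467) · (1 − 1/863)
       = 1369714021957 · 1325082288384/1369714021957 = 1325082288384.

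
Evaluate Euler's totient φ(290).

112

290 = 2 × 5 × 29.
φ(2) = 2 − 1 = 1.
φ(5) = 5 − 1 = 4.
φ(29) = 29 − 1 = 28.
φ(290) = 1 × 4 × 28 = 112.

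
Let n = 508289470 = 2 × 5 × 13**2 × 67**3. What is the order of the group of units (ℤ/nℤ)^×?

184874976

φ(508289470) = 508289470 · (1 − 1/2) · (1 − 1/5) · (1 − 1/13) · (1 − 1/67)
       = 508289470 · 3168/8710 = 184874976.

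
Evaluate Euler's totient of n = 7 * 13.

φ(91) = 91 · (1 − 1/7) · (1 − 1/13)
       = 91 · 72/91 = 72.

72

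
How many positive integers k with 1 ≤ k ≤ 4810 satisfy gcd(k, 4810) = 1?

First factor: 4810 = 2 · 5 · 13 · 37.
φ(4810) = 4810 · (1 − 1/2) · (1 − 1/5) · (1 − 1/13) · (1 − 1/37)
       = 4810 · 1728/4810 = 1728.

1728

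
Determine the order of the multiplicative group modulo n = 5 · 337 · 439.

588672

φ(739715) = 739715 · (1 − 1/5) · (1 − 1/337) · (1 − 1/439)
       = 739715 · 588672/739715 = 588672.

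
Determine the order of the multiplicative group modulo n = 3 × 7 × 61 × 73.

φ(3) = 3 − 1 = 2.
φ(7) = 7 − 1 = 6.
φ(61) = 61 − 1 = 60.
φ(73) = 73 − 1 = 72.
Multiply: 2 · 6 · 60 · 72 = 51840.

51840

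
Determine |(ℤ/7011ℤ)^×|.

First factor: 7011 = 3**2 · 19 · 41.
φ(3^2) = 3^1·(3−1) = 3·2 = 6.
φ(19) = 19 − 1 = 18.
φ(41) = 41 − 1 = 40.
φ(7011) = 6 × 18 × 40 = 4320.

4320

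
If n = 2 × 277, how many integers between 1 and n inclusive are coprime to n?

276

φ(554) = 554 · (1 − 1/2) · (1 − 1/277)
       = 554 · 276/554 = 276.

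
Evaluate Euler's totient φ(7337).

Factor 7337: 7337 = 11 × 23 × 29.
φ(7337) = 7337 · (1 − 1/11) · (1 − 1/23) · (1 − 1/29)
       = 7337 · 6160/7337 = 6160.

6160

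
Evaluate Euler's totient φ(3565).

2640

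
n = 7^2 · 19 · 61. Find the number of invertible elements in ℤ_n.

φ(56791) = 56791 · (1 − 1/7) · (1 − 1/19) · (1 − 1/61)
       = 56791 · 6480/8113 = 45360.

45360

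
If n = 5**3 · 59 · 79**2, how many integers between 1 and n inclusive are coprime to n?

35739600

φ(46027375) = 46027375 · (1 − 1/5) · (1 − 1/59) · (1 − 1/79)
       = 46027375 · 18096/23305 = 35739600.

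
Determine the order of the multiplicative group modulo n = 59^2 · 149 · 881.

φ(456947389) = 456947389 · (1 − 1/59) · (1 − 1/149) · (1 − 1/881)
       = 456947389 · 7553920/7744871 = 445681280.

445681280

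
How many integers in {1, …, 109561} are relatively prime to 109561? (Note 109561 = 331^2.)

109230

φ(331^2) = 331^1·(331−1) = 331·330 = 109230.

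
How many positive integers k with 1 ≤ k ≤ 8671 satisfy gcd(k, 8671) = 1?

Factor 8671: 8671 = 13 · 23 · 29.
φ(13) = 13 − 1 = 12.
φ(23) = 23 − 1 = 22.
φ(29) = 29 − 1 = 28.
φ(8671) = 12 × 22 × 28 = 7392.

7392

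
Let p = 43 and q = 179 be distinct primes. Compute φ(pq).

φ(43) = 43 − 1 = 42.
φ(179) = 179 − 1 = 178.
Multiply: 42 · 178 = 7476.

7476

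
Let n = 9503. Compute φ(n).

First factor: 9503 = 13 * 17 * 43.
φ(9503) = 9503 · (1 − 1/13) · (1 − 1/17) · (1 − 1/43)
       = 9503 · 8064/9503 = 8064.

8064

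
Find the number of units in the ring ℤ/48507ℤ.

28512

Factor 48507: 48507 = 3 · 19 · 23 · 37.
φ(48507) = 48507 · (1 − 1/3) · (1 − 1/19) · (1 − 1/23) · (1 − 1/37)
       = 48507 · 28512/48507 = 28512.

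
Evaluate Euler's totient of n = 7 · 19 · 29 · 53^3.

φ(574218589) = 574218589 · (1 − 1/7) · (1 − 1/19) · (1 − 1/29) · (1 − 1/53)
       = 574218589 · 157248/204421 = 441709632.

441709632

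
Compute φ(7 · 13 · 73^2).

378432

φ(484939) = 484939 · (1 − 1/7) · (1 − 1/13) · (1 − 1/73)
       = 484939 · 5184/6643 = 378432.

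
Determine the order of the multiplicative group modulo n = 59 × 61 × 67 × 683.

156641760

φ(59) = 59 − 1 = 58.
φ(61) = 61 − 1 = 60.
φ(67) = 67 − 1 = 66.
φ(683) = 683 − 1 = 682.
Since φ is multiplicative, φ(164693839) = 58 · 60 · 66 · 682 = 156641760.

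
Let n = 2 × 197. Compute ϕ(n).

φ(394) = 394 · (1 − 1/2) · (1 − 1/197)
       = 394 · 196/394 = 196.

196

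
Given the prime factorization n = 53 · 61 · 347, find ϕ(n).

1079520

φ(53) = 53 − 1 = 52.
φ(61) = 61 − 1 = 60.
φ(347) = 347 − 1 = 346.
Since φ is multiplicative, φ(1121851) = 52 · 60 · 346 = 1079520.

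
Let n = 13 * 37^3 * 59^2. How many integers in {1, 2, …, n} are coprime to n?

2023798176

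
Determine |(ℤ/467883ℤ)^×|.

467883 = 3^3 * 13 * 31 * 43.
φ(467883) = 467883 · (1 − 1/3) · (1 − 1/13) · (1 − 1/31) · (1 − 1/43)
       = 467883 · 30240/51987 = 272160.

272160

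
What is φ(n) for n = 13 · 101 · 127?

151200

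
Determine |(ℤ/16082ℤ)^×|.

16082 = 2 · 11 · 17 · 43.
φ(16082) = 16082 · (1 − 1/2) · (1 − 1/11) · (1 − 1/17) · (1 − 1/43)
       = 16082 · 6720/16082 = 6720.

6720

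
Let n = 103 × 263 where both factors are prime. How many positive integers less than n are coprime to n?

φ(27089) = 27089 · (1 − 1/103) · (1 − 1/263)
       = 27089 · 26724/27089 = 26724.

26724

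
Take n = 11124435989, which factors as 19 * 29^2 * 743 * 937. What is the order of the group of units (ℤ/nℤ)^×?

10150987392

φ(11124435989) = 11124435989 · (1 − 1/19) · (1 − 1/29) · (1 − 1/743) · (1 − 1/937)
       = 11124435989 · 350034048/383601241 = 10150987392.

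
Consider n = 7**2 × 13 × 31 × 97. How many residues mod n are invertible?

φ(7^2) = 7^1·(7−1) = 7·6 = 42.
φ(13) = 13 − 1 = 12.
φ(31) = 31 − 1 = 30.
φ(97) = 97 − 1 = 96.
φ(1915459) = 42 × 12 × 30 × 96 = 1451520.

1451520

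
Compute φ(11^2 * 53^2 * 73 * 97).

2095441920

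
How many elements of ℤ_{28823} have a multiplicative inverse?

25920

28823 = 19 * 37 * 41.
φ(19) = 19 − 1 = 18.
φ(37) = 37 − 1 = 36.
φ(41) = 41 − 1 = 40.
Since φ is multiplicative, φ(28823) = 18 · 36 · 40 = 25920.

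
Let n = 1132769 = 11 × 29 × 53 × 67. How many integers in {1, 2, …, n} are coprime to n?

960960

φ(11) = 11 − 1 = 10.
φ(29) = 29 − 1 = 28.
φ(53) = 53 − 1 = 52.
φ(67) = 67 − 1 = 66.
Multiply: 10 · 28 · 52 · 66 = 960960.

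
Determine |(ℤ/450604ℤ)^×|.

First factor: 450604 = 2**2 · 7**2 · 11**2 · 19.
φ(2^2) = 2^1·(2−1) = 2·1 = 2.
φ(7^2) = 7^1·(7−1) = 7·6 = 42.
φ(11^2) = 11^1·(11−1) = 11·10 = 110.
φ(19) = 19 − 1 = 18.
Multiply: 2 · 42 · 110 · 18 = 166320.

166320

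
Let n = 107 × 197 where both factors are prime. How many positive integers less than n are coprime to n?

20776

φ(n) = (p − 1)(q − 1) = (107−1)(197−1) = 106·196 = 20776.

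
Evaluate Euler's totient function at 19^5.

φ(2476099) = 2476099 · (1 − 1/19)
       = 2476099 · 18/19 = 2345778.

2345778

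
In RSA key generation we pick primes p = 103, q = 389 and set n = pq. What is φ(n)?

φ(40067) = 40067 · (1 − 1/103) · (1 − 1/389)
       = 40067 · 39576/40067 = 39576.

39576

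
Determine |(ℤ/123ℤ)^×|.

First factor: 123 = 3 · 41.
φ(123) = 123 · (1 − 1/3) · (1 − 1/41)
       = 123 · 80/123 = 80.

80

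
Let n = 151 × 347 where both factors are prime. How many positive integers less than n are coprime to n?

For distinct primes, φ(pq) = (p−1)(q−1) = 150 × 346 = 51900.

51900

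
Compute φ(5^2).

20

φ(25) = 25 · (1 − 1/5)
       = 25 · 4/5 = 20.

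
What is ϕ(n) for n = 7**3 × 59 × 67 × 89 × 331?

φ(39942839461) = 39942839461 · (1 − 1/7) · (1 − 1/59) · (1 − 1/67) · (1 − 1/89) · (1 − 1/331)
       = 39942839461 · 666990720/815159989 = 32682545280.

32682545280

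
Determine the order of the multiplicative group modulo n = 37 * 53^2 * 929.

φ(37) = 37 − 1 = 36.
φ(53^2) = 53^1·(53−1) = 53·52 = 2756.
φ(929) = 929 − 1 = 928.
Multiply: 36 · 2756 · 928 = 92072448.

92072448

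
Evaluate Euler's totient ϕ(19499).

Prime factorization: 19499 = 17 · 31 · 37.
φ(17) = 17 − 1 = 16.
φ(31) = 31 − 1 = 30.
φ(37) = 37 − 1 = 36.
Multiply: 16 · 30 · 36 = 17280.

17280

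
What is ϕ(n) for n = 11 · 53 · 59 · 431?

12968800

φ(14825107) = 14825107 · (1 − 1/11) · (1 − 1/53) · (1 − 1/59) · (1 − 1/431)
       = 14825107 · 12968800/14825107 = 12968800.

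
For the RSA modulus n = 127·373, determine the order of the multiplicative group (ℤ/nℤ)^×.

46872

φ(47371) = 47371 · (1 − 1/127) · (1 − 1/373)
       = 47371 · 46872/47371 = 46872.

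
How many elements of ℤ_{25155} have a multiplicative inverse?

12096

Factor 25155: 25155 = 3^2 · 5 · 13 · 43.
φ(25155) = 25155 · (1 − 1/3) · (1 − 1/5) · (1 − 1/13) · (1 − 1/43)
       = 25155 · 4032/8385 = 12096.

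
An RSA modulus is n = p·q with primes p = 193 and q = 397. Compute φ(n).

76032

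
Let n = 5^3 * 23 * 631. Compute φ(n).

φ(1814125) = 1814125 · (1 − 1/5) · (1 − 1/23) · (1 − 1/631)
       = 1814125 · 55440/72565 = 1386000.

1386000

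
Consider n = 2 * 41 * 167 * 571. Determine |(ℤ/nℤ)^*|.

3784800

φ(7819274) = 7819274 · (1 − 1/2) · (1 − 1/41) · (1 − 1/167) · (1 − 1/571)
       = 7819274 · 3784800/7819274 = 3784800.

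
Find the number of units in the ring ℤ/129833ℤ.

110880

Prime factorization: 129833 = 11**2 · 29 · 37.
φ(129833) = 129833 · (1 − 1/11) · (1 − 1/29) · (1 − 1/37)
       = 129833 · 10080/11803 = 110880.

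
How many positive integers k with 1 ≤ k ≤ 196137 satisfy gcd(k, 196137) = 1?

196137 = 3^2 * 19 * 31 * 37.
φ(3^2) = 3^1·(3−1) = 3·2 = 6.
φ(19) = 19 − 1 = 18.
φ(31) = 31 − 1 = 30.
φ(37) = 37 − 1 = 36.
Multiply: 6 · 18 · 30 · 36 = 116640.

116640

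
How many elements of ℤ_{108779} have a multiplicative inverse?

92400

108779 = 11^2 * 29 * 31.
φ(108779) = 108779 · (1 − 1/11) · (1 − 1/29) · (1 − 1/31)
       = 108779 · 8400/9889 = 92400.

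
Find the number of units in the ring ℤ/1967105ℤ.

1270080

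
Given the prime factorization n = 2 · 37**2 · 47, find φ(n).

61272

φ(128686) = 128686 · (1 − 1/2) · (1 − 1/37) · (1 − 1/47)
       = 128686 · 1656/3478 = 61272.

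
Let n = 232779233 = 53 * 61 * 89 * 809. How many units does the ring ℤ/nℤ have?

φ(53) = 53 − 1 = 52.
φ(61) = 61 − 1 = 60.
φ(89) = 89 − 1 = 88.
φ(809) = 809 − 1 = 808.
φ(232779233) = 52 × 60 × 88 × 808 = 221844480.

221844480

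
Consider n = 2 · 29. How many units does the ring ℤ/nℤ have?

28

φ(2) = 2 − 1 = 1.
φ(29) = 29 − 1 = 28.
φ(58) = 1 × 28 = 28.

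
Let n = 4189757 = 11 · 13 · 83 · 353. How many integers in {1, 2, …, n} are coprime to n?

3463680

φ(4189757) = 4189757 · (1 − 1/11) · (1 − 1/13) · (1 − 1/83) · (1 − 1/353)
       = 4189757 · 3463680/4189757 = 3463680.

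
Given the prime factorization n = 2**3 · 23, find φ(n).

88

φ(184) = 184 · (1 − 1/2) · (1 − 1/23)
       = 184 · 22/46 = 88.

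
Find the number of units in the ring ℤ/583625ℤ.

583625 = 5^3 * 7 * 23 * 29.
φ(583625) = 583625 · (1 − 1/5) · (1 − 1/7) · (1 − 1/23) · (1 − 1/29)
       = 583625 · 14784/23345 = 369600.

369600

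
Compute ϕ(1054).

Factor 1054: 1054 = 2 * 17 * 31.
φ(1054) = 1054 · (1 − 1/2) · (1 − 1/17) · (1 − 1/31)
       = 1054 · 480/1054 = 480.

480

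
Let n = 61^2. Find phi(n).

φ(61^2) = 61^2 − 61^1 = 3721 − 61 = 3660.

3660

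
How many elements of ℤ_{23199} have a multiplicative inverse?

Prime factorization: 23199 = 3 × 11 × 19 × 37.
φ(23199) = 23199 · (1 − 1/3) · (1 − 1/11) · (1 − 1/19) · (1 − 1/37)
       = 23199 · 12960/23199 = 12960.

12960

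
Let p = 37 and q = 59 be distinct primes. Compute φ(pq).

φ(37) = 37 − 1 = 36.
φ(59) = 59 − 1 = 58.
Since φ is multiplicative, φ(2183) = 36 · 58 = 2088.

2088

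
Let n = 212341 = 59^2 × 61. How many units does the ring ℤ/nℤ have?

205320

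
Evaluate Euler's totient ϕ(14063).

11760

Factor 14063: 14063 = 7^3 · 41.
φ(14063) = 14063 · (1 − 1/7) · (1 − 1/41)
       = 14063 · 240/287 = 11760.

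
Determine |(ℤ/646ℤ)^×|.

288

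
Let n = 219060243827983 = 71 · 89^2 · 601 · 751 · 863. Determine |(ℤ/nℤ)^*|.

φ(71) = 71 − 1 = 70.
φ(89^2) = 89^1·(89−1) = 89·88 = 7832.
φ(601) = 601 − 1 = 600.
φ(751) = 751 − 1 = 750.
φ(863) = 863 − 1 = 862.
Since φ is multiplicative, φ(219060243827983) = 70 · 7832 · 600 · 750 · 862 = 212662296000000.

212662296000000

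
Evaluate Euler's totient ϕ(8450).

3120

Factor 8450: 8450 = 2 × 5**2 × 13**2.
φ(8450) = 8450 · (1 − 1/2) · (1 − 1/5) · (1 − 1/13)
       = 8450 · 48/130 = 3120.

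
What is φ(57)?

Prime factorization: 57 = 3 · 19.
φ(3) = 3 − 1 = 2.
φ(19) = 19 − 1 = 18.
Since φ is multiplicative, φ(57) = 2 · 18 = 36.

36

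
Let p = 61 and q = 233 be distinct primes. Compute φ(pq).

13920

φ(61) = 61 − 1 = 60.
φ(233) = 233 − 1 = 232.
Multiply: 60 · 232 = 13920.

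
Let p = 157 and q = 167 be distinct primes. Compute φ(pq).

φ(pq) = (p−1)(q−1) = 156 · 166 = 25896.

25896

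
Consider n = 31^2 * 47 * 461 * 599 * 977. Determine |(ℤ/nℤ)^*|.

11485492262400

φ(31^2) = 31^1·(31−1) = 31·30 = 930.
φ(47) = 47 − 1 = 46.
φ(461) = 461 − 1 = 460.
φ(599) = 599 − 1 = 598.
φ(977) = 977 − 1 = 976.
Since φ is multiplicative, φ(12185505698101) = 930 · 46 · 460 · 598 · 976 = 11485492262400.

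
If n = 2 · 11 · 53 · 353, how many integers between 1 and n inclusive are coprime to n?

183040

φ(411598) = 411598 · (1 − 1/2) · (1 − 1/11) · (1 − 1/53) · (1 − 1/353)
       = 411598 · 183040/411598 = 183040.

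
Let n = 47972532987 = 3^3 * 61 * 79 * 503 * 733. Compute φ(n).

30955167360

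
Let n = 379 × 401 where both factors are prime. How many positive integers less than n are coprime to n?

For distinct primes, φ(pq) = (p−1)(q−1) = 378 × 400 = 151200.

151200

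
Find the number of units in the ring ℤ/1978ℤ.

1978 = 2 · 23 · 43.
φ(2) = 2 − 1 = 1.
φ(23) = 23 − 1 = 22.
φ(43) = 43 − 1 = 42.
Multiply: 1 · 22 · 42 = 924.

924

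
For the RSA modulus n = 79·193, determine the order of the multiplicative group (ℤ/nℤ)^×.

14976

For distinct primes, φ(pq) = (p−1)(q−1) = 78 × 192 = 14976.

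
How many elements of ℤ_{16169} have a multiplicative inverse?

Prime factorization: 16169 = 19 · 23 · 37.
φ(16169) = 16169 · (1 − 1/19) · (1 − 1/23) · (1 − 1/37)
       = 16169 · 14256/16169 = 14256.

14256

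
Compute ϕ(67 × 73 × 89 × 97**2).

φ(67) = 67 − 1 = 66.
φ(73) = 73 − 1 = 72.
φ(89) = 89 − 1 = 88.
φ(97^2) = 97^1·(97−1) = 97·96 = 9312.
φ(4095728291) = 66 × 72 × 88 × 9312 = 3894054912.

3894054912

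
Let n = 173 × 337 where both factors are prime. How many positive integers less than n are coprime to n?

57792

φ(173) = 173 − 1 = 172.
φ(337) = 337 − 1 = 336.
Since φ is multiplicative, φ(58301) = 172 · 336 = 57792.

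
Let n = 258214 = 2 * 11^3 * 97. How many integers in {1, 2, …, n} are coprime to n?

116160

φ(2) = 2 − 1 = 1.
φ(11^3) = 11^2·(11−1) = 121·10 = 1210.
φ(97) = 97 − 1 = 96.
Multiply: 1 · 1210 · 96 = 116160.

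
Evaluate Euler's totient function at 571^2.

325470

φ(571^2) = 571^1·(571−1) = 571·570 = 325470.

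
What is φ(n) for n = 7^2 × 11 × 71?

29400

φ(7^2) = 7^1·(7−1) = 7·6 = 42.
φ(11) = 11 − 1 = 10.
φ(71) = 71 − 1 = 70.
Since φ is multiplicative, φ(38269) = 42 · 10 · 70 = 29400.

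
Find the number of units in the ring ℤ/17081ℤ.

17081 = 19 × 29 × 31.
φ(19) = 19 − 1 = 18.
φ(29) = 29 − 1 = 28.
φ(31) = 31 − 1 = 30.
Since φ is multiplicative, φ(17081) = 18 · 28 · 30 = 15120.

15120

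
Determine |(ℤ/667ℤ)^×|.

Prime factorization: 667 = 23 · 29.
φ(667) = 667 · (1 − 1/23) · (1 − 1/29)
       = 667 · 616/667 = 616.

616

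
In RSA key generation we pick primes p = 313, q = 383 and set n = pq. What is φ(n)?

119184

φ(n) = (p − 1)(q − 1) = (313−1)(383−1) = 312·382 = 119184.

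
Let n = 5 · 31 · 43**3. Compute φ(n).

9318960

φ(5) = 5 − 1 = 4.
φ(31) = 31 − 1 = 30.
φ(43^3) = 43^3 − 43^2 = 79507 − 1849 = 77658.
φ(12323585) = 4 × 30 × 77658 = 9318960.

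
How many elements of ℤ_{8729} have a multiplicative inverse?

7056

Prime factorization: 8729 = 7 · 29 · 43.
φ(7) = 7 − 1 = 6.
φ(29) = 29 − 1 = 28.
φ(43) = 43 − 1 = 42.
Since φ is multiplicative, φ(8729) = 6 · 28 · 42 = 7056.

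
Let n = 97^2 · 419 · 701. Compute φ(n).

2724691200

φ(2763602071) = 2763602071 · (1 − 1/97) · (1 − 1/419) · (1 − 1/701)
       = 2763602071 · 28089600/28490743 = 2724691200.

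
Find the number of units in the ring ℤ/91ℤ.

First factor: 91 = 7 × 13.
φ(91) = 91 · (1 − 1/7) · (1 − 1/13)
       = 91 · 72/91 = 72.

72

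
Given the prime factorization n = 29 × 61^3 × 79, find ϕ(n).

487599840

φ(520013471) = 520013471 · (1 − 1/29) · (1 − 1/61) · (1 − 1/79)
       = 520013471 · 131040/139751 = 487599840.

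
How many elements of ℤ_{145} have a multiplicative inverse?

145 = 5 * 29.
φ(5) = 5 − 1 = 4.
φ(29) = 29 − 1 = 28.
φ(145) = 4 × 28 = 112.

112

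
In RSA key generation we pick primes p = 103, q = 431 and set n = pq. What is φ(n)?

43860

For distinct primes, φ(pq) = (p−1)(q−1) = 102 × 430 = 43860.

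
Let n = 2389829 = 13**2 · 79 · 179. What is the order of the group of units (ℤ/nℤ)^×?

2165904

φ(13^2) = 13^2 − 13^1 = 169 − 13 = 156.
φ(79) = 79 − 1 = 78.
φ(179) = 179 − 1 = 178.
Since φ is multiplicative, φ(2389829) = 156 · 78 · 178 = 2165904.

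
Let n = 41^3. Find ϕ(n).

67240

φ(68921) = 68921 · (1 − 1/41)
       = 68921 · 40/41 = 67240.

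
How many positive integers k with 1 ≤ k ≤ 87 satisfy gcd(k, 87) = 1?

56

Prime factorization: 87 = 3 · 29.
φ(87) = 87 · (1 − 1/3) · (1 − 1/29)
       = 87 · 56/87 = 56.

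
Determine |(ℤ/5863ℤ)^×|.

4800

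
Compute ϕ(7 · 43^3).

φ(7) = 7 − 1 = 6.
φ(43^3) = 43^3 − 43^2 = 79507 − 1849 = 77658.
Since φ is multiplicative, φ(556549) = 6 · 77658 = 465948.

465948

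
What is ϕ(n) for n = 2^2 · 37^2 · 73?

φ(399748) = 399748 · (1 − 1/2) · (1 − 1/37) · (1 − 1/73)
       = 399748 · 2592/5402 = 191808.

191808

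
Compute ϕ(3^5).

162

φ(243) = 243 · (1 − 1/3)
       = 243 · 2/3 = 162.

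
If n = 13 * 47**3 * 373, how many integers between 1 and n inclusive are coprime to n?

453604896

φ(13) = 13 − 1 = 12.
φ(47^3) = 47^2·(47−1) = 2209·46 = 101614.
φ(373) = 373 − 1 = 372.
Since φ is multiplicative, φ(503437727) = 12 · 101614 · 372 = 453604896.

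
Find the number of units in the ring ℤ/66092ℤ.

66092 = 2^2 × 13 × 31 × 41.
φ(66092) = 66092 · (1 − 1/2) · (1 − 1/13) · (1 − 1/31) · (1 − 1/41)
       = 66092 · 14400/33046 = 28800.

28800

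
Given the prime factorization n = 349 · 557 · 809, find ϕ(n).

φ(349) = 349 − 1 = 348.
φ(557) = 557 − 1 = 556.
φ(809) = 809 − 1 = 808.
Since φ is multiplicative, φ(157263937) = 348 · 556 · 808 = 156338304.

156338304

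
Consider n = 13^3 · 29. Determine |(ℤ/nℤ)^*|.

56784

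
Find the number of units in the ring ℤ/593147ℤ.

First factor: 593147 = 17 * 23 * 37 * 41.
φ(593147) = 593147 · (1 − 1/17) · (1 − 1/23) · (1 − 1/37) · (1 − 1/41)
       = 593147 · 506880/593147 = 506880.

506880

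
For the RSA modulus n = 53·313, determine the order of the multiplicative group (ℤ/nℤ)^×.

16224

φ(16589) = 16589 · (1 − 1/53) · (1 − 1/313)
       = 16589 · 16224/16589 = 16224.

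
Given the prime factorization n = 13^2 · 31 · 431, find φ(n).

φ(2258009) = 2258009 · (1 − 1/13) · (1 − 1/31) · (1 − 1/431)
       = 2258009 · 154800/173693 = 2012400.

2012400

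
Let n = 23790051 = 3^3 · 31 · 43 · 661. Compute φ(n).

14968800

φ(23790051) = 23790051 · (1 − 1/3) · (1 − 1/31) · (1 − 1/43) · (1 − 1/661)
       = 23790051 · 1663200/2643339 = 14968800.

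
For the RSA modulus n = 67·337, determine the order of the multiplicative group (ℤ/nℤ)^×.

22176

φ(67) = 67 − 1 = 66.
φ(337) = 337 − 1 = 336.
Multiply: 66 · 336 = 22176.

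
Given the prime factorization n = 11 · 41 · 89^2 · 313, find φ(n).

977433600

φ(11) = 11 − 1 = 10.
φ(41) = 41 − 1 = 40.
φ(89^2) = 89^1·(89−1) = 89·88 = 7832.
φ(313) = 313 − 1 = 312.
Since φ is multiplicative, φ(1118152123) = 10 · 40 · 7832 · 312 = 977433600.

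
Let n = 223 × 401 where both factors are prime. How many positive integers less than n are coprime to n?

For distinct primes, φ(pq) = (p−1)(q−1) = 222 × 400 = 88800.

88800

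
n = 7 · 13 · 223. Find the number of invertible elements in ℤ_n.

φ(20293) = 20293 · (1 − 1/7) · (1 − 1/13) · (1 − 1/223)
       = 20293 · 15984/20293 = 15984.

15984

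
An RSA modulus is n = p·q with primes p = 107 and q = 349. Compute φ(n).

φ(107) = 107 − 1 = 106.
φ(349) = 349 − 1 = 348.
φ(37343) = 106 × 348 = 36888.

36888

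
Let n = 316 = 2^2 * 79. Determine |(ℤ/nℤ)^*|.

156

φ(316) = 316 · (1 − 1/2) · (1 − 1/79)
       = 316 · 78/158 = 156.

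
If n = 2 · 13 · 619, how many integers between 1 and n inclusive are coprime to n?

φ(2) = 2 − 1 = 1.
φ(13) = 13 − 1 = 12.
φ(619) = 619 − 1 = 618.
Multiply: 1 · 12 · 618 = 7416.

7416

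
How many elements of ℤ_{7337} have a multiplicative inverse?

6160

7337 = 11 * 23 * 29.
φ(7337) = 7337 · (1 − 1/11) · (1 − 1/23) · (1 − 1/29)
       = 7337 · 6160/7337 = 6160.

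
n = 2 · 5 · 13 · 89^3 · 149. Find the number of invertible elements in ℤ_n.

4951828992

φ(13655249530) = 13655249530 · (1 − 1/2) · (1 − 1/5) · (1 − 1/13) · (1 − 1/89) · (1 − 1/149)
       = 13655249530 · 625152/1723930 = 4951828992.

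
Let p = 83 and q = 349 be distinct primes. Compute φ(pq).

28536

φ(n) = (p − 1)(q − 1) = (83−1)(349−1) = 82·348 = 28536.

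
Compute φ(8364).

2560

Factor 8364: 8364 = 2^2 · 3 · 17 · 41.
φ(2^2) = 2^2 − 2^1 = 4 − 2 = 2.
φ(3) = 3 − 1 = 2.
φ(17) = 17 − 1 = 16.
φ(41) = 41 − 1 = 40.
Multiply: 2 · 2 · 16 · 40 = 2560.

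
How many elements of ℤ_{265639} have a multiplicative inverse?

Factor 265639: 265639 = 11 · 19 · 31 · 41.
φ(265639) = 265639 · (1 − 1/11) · (1 − 1/19) · (1 − 1/31) · (1 − 1/41)
       = 265639 · 216000/265639 = 216000.

216000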